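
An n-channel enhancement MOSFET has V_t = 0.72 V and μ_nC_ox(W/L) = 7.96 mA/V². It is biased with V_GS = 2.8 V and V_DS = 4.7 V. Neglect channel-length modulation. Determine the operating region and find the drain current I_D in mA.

Saturation; I_D = 17.2 mA

V_ov = V_GS − V_t = 2.8 − 0.72 = 2.08 V.
Since V_DS = 4.7 V ≥ V_ov = 2.08 V, the device is in saturation.
I_D = ½ k_n V_ov² = 0.5 × 7.96 × 2.08² = 17.2 mA.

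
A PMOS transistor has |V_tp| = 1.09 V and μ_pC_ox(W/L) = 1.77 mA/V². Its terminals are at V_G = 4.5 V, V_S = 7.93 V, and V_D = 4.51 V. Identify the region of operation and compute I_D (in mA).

V_SG = V_S − V_G = 7.93 − 4.5 = 3.43 V; V_SD = V_S − V_D = 7.93 − 4.51 = 3.42 V.
V_ov = V_SG − |V_tp| = 3.43 − 1.09 = 2.34 V.
Since V_SD = 3.42 V ≥ V_ov = 2.34 V, the device is in saturation.
I_D = ½ k_p V_ov² = 0.5 × 1.77 × 2.34² = 4.85 mA.

Saturation; I_D = 4.85 mA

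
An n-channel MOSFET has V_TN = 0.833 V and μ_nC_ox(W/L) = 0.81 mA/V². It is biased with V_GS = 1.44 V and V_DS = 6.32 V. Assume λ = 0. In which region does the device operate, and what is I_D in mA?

V_ov = V_GS − V_TN = 1.44 − 0.833 = 0.607 V.
Since V_DS = 6.32 V ≥ V_ov = 0.607 V, the device is in saturation.
I_D = ½ k_n V_ov² = 0.5 × 0.81 × 0.607² = 0.149 mA.

Saturation; I_D = 0.149 mA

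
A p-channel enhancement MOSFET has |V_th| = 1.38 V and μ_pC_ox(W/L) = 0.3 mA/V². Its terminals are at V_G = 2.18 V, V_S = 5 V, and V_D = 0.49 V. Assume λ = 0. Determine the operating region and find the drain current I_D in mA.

Saturation; I_D = 0.311 mA

V_SG = V_S − V_G = 5 − 2.18 = 2.82 V; V_SD = V_S − V_D = 5 − 0.49 = 4.51 V.
V_ov = V_SG − |V_th| = 2.82 − 1.38 = 1.44 V.
Since V_SD = 4.51 V ≥ V_ov = 1.44 V, the device is in saturation.
I_D = ½ k_p V_ov² = 0.5 × 0.3 × 1.44² = 0.311 mA.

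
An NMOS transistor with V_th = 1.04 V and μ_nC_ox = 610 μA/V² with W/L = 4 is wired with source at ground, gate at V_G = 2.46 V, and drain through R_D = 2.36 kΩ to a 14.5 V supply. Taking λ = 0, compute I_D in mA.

I_D = 2.46 mA

V_GS = V_G = 2.46 V, so V_ov = 2.46 − 1.04 = 1.42 V.
k_n = μ_nC_ox · (W/L) = 2.44 mA/V².
Assume saturation: I_D = ½ k_n V_ov² = 0.5 × 2.44 × 1.42² = 2.46 mA, giving V_DS = V_DD − I_D R_D = 14.5 − 2.46 × 2.36 = 8.69 V.
V_DS = 8.69 V ≥ V_ov = 1.42 V, confirming saturation.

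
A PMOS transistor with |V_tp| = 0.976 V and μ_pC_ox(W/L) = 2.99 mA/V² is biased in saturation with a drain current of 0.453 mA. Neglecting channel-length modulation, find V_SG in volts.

In saturation I_D = ½ k_p (V_SG − |V_tp|)², so V_SG − |V_tp| = √(2 I_D / k_p) = √(2 × 0.453 / 2.99) = 0.55 V.
V_SG = 0.976 + 0.55 = 1.53 V.

V_SG = 1.53 V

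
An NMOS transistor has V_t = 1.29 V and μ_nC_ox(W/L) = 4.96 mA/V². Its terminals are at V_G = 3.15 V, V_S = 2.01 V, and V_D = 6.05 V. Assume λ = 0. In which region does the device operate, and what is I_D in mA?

V_GS = V_G − V_S = 3.15 − 2.01 = 1.14 V; V_DS = V_D − V_S = 6.05 − 2.01 = 4.04 V.
V_GS = 1.14 V < V_t = 1.29 V, so the transistor is in cutoff.

Cutoff; I_D = 0 mA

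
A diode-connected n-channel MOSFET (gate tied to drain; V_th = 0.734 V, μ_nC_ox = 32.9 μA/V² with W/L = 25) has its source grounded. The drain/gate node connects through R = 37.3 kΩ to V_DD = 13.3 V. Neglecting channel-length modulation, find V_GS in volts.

V_GS = 1.61 V

With gate tied to drain, V_GS = V_DS ≥ V_GS − V_th, so the device is in saturation.
k_n = μ_nC_ox · (W/L) = 0.8225 mA/V².
KCL at the drain: ½ k_n (V_GS − V_th)² = (V_DD − V_GS)/R.
Let x = V_GS − 0.734. Then 15.3 x² + x − 12.57 = 0, giving x = 0.873 V (positive root), so V_GS = 1.61 V.
I_D = (V_DD − V_GS)/R = (13.3 − 1.61) / 37.3 = 0.313 mA.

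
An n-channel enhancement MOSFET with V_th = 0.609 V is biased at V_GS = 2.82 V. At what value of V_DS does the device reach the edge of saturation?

V_DS,sat = 2.21 V

The boundary between triode and saturation is V_DS = V_GS − V_th = V_ov.
V_ov = 2.82 − 0.609 = 2.21 V.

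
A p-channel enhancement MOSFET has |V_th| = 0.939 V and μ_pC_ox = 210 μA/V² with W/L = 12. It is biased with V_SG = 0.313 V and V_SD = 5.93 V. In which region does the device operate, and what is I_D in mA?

V_SG = 0.313 V < |V_th| = 0.939 V, so the transistor is in cutoff.

Cutoff; I_D = 0 mA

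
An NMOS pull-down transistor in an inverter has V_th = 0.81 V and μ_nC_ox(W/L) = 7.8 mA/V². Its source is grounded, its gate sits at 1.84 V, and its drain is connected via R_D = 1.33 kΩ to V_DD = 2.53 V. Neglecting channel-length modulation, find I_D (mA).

I_D = 1.72 mA

V_GS = V_G = 1.84 V, so V_ov = 1.84 − 0.81 = 1.03 V.
Assume saturation: I_D = ½ k_n V_ov² = 0.5 × 7.8 × 1.03² = 4.14 mA, giving V_DS = V_DD − I_D R_D = 2.53 − 4.14 × 1.33 = -2.97 V.
But -2.97 V < V_ov = 1.03 V, so the device is actually in triode.
In triode I_D = k_n[V_ov V_DS − ½ V_DS²] and I_D = (V_DD − V_DS)/R_D. Equating: 5.19 V_DS² − 11.69 V_DS + 2.53 = 0, giving V_DS = 0.243 V (the root below V_ov).
I_D = (2.53 − 0.243) / 1.33 = 1.72 mA.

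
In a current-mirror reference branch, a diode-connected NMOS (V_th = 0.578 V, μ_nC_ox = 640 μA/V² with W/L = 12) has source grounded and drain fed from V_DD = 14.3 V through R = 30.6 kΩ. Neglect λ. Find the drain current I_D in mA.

I_D = 0.437 mA

With gate tied to drain, V_GS = V_DS ≥ V_GS − V_th, so the device is in saturation.
k_n = μ_nC_ox · (W/L) = 7.68 mA/V².
KCL at the drain: ½ k_n (V_GS − V_th)² = (V_DD − V_GS)/R.
Let x = V_GS − 0.578. Then 118 x² + x − 13.72 = 0, giving x = 0.338 V (positive root), so V_GS = 0.916 V.
I_D = (V_DD − V_GS)/R = (14.3 − 0.916) / 30.6 = 0.437 mA.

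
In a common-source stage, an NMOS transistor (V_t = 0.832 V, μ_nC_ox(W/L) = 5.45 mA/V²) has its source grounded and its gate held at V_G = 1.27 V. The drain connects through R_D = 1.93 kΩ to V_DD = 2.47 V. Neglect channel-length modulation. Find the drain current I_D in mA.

V_GS = V_G = 1.27 V, so V_ov = 1.27 − 0.832 = 0.438 V.
Assume saturation: I_D = ½ k_n V_ov² = 0.5 × 5.45 × 0.438² = 0.523 mA, giving V_DS = V_DD − I_D R_D = 2.47 − 0.523 × 1.93 = 1.46 V.
V_DS = 1.46 V ≥ V_ov = 0.438 V, confirming saturation.

I_D = 0.523 mA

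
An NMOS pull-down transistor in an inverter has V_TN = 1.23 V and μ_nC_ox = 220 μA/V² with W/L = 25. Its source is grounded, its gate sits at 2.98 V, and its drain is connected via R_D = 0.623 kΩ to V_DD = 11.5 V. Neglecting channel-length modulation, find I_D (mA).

V_GS = V_G = 2.98 V, so V_ov = 2.98 − 1.23 = 1.75 V.
k_n = μ_nC_ox · (W/L) = 5.5 mA/V².
Assume saturation: I_D = ½ k_n V_ov² = 0.5 × 5.5 × 1.75² = 8.42 mA, giving V_DS = V_DD − I_D R_D = 11.5 − 8.42 × 0.623 = 6.25 V.
V_DS = 6.25 V ≥ V_ov = 1.75 V, confirming saturation.

I_D = 8.42 mA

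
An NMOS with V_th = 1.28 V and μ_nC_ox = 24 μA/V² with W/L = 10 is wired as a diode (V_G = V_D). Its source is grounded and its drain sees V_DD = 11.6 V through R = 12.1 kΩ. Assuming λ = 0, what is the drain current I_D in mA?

I_D = 0.659 mA

With gate tied to drain, V_GS = V_DS ≥ V_GS − V_th, so the device is in saturation.
k_n = μ_nC_ox · (W/L) = 0.24 mA/V².
KCL at the drain: ½ k_n (V_GS − V_th)² = (V_DD − V_GS)/R.
Let x = V_GS − 1.28. Then 1.45 x² + x − 10.32 = 0, giving x = 2.34 V (positive root), so V_GS = 3.62 V.
I_D = (V_DD − V_GS)/R = (11.6 − 3.62) / 12.1 = 0.659 mA.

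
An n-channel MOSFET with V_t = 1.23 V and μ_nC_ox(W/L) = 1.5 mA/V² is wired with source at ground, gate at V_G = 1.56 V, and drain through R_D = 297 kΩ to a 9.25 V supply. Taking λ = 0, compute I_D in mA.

V_GS = V_G = 1.56 V, so V_ov = 1.56 − 1.23 = 0.33 V.
Assume saturation: I_D = ½ k_n V_ov² = 0.5 × 1.5 × 0.33² = 0.0817 mA, giving V_DS = V_DD − I_D R_D = 9.25 − 0.0817 × 297 = -15 V.
But -15 V < V_ov = 0.33 V, so the device is actually in triode.
In triode I_D = k_n[V_ov V_DS − ½ V_DS²] and I_D = (V_DD − V_DS)/R_D. Equating: 223 V_DS² − 148 V_DS + 9.25 = 0, giving V_DS = 0.0698 V (the root below V_ov).
I_D = (9.25 − 0.0698) / 297 = 0.0309 mA.

I_D = 0.0309 mA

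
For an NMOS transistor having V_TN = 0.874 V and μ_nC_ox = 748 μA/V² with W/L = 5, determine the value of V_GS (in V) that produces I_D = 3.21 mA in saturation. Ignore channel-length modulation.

V_GS = 2.18 V

k_n = μ_nC_ox · (W/L) = 3.74 mA/V².
In saturation I_D = ½ k_n (V_GS − V_TN)², so V_GS − V_TN = √(2 I_D / k_n) = √(2 × 3.21 / 3.74) = 1.31 V.
V_GS = 0.874 + 1.31 = 2.18 V.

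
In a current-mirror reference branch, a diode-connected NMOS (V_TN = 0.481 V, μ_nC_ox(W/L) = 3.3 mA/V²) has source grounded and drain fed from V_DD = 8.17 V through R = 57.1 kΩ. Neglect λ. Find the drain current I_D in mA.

With gate tied to drain, V_GS = V_DS ≥ V_GS − V_TN, so the device is in saturation.
KCL at the drain: ½ k_n (V_GS − V_TN)² = (V_DD − V_GS)/R.
Let x = V_GS − 0.481. Then 94.2 x² + x − 7.689 = 0, giving x = 0.28 V (positive root), so V_GS = 0.761 V.
I_D = (V_DD − V_GS)/R = (8.17 − 0.761) / 57.1 = 0.13 mA.

I_D = 0.130 mA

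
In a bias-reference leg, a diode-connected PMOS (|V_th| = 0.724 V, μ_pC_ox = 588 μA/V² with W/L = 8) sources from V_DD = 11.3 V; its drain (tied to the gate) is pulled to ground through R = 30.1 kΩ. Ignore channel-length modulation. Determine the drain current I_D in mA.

With gate tied to drain, V_SG = V_SD ≥ V_SG − |V_th|, so the device is in saturation.
k_p = μ_pC_ox · (W/L) = 4.704 mA/V².
KCL at the drain: ½ k_p (V_SG − |V_th|)² = (V_DD − V_SG)/R.
Let x = V_SG − 0.724. Then 70.8 x² + x − 10.58 = 0, giving x = 0.38 V (positive root), so V_SG = 1.1 V.
I_D = (V_DD − V_SG)/R = (11.3 − 1.1) / 30.1 = 0.339 mA.

I_D = 0.339 mA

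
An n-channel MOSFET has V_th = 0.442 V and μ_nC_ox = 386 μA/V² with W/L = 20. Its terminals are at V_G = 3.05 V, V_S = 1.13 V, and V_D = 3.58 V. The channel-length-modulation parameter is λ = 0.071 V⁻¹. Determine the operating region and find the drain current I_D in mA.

V_GS = V_G − V_S = 3.05 − 1.13 = 1.92 V; V_DS = V_D − V_S = 3.58 − 1.13 = 2.45 V.
k_n = μ_nC_ox · (W/L) = 7.72 mA/V².
V_ov = V_GS − V_th = 1.92 − 0.442 = 1.48 V.
Since V_DS = 2.45 V ≥ V_ov = 1.48 V, the device is in saturation.
I_D = ½ k_n V_ov² (1 + λ V_DS) = 0.5 × 7.72 × 1.48² × (1 + 0.071 × 2.45) = 9.9 mA.

Saturation; I_D = 9.90 mA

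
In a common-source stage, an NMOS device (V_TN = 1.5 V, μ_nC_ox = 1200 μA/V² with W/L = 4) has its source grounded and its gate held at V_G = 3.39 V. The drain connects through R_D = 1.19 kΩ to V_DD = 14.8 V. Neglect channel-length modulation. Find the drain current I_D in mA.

I_D = 8.57 mA

V_GS = V_G = 3.39 V, so V_ov = 3.39 − 1.5 = 1.89 V.
k_n = μ_nC_ox · (W/L) = 4.8 mA/V².
Assume saturation: I_D = ½ k_n V_ov² = 0.5 × 4.8 × 1.89² = 8.57 mA, giving V_DS = V_DD − I_D R_D = 14.8 − 8.57 × 1.19 = 4.6 V.
V_DS = 4.6 V ≥ V_ov = 1.89 V, confirming saturation.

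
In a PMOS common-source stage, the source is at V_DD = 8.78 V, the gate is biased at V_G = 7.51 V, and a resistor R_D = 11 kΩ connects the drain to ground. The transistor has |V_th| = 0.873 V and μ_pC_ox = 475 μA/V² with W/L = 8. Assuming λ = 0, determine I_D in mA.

I_D = 0.299 mA

V_SG = V_DD − V_G = 8.78 − 7.51 = 1.27 V, so V_ov = 1.27 − 0.873 = 0.397 V.
k_p = μ_pC_ox · (W/L) = 3.8 mA/V².
Assume saturation: I_D = ½ k_p V_ov² = 0.5 × 3.8 × 0.397² = 0.299 mA, giving V_SD = V_DD − I_D R_D = 8.78 − 0.299 × 11 = 5.49 V.
V_SD = 5.49 V ≥ V_ov = 0.397 V, confirming saturation.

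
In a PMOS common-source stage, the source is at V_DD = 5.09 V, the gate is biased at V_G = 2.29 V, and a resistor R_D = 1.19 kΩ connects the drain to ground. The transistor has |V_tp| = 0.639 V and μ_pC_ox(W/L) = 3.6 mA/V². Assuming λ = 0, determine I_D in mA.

I_D = 3.80 mA

V_SG = V_DD − V_G = 5.09 − 2.29 = 2.8 V, so V_ov = 2.8 − 0.639 = 2.16 V.
Assume saturation: I_D = ½ k_p V_ov² = 0.5 × 3.6 × 2.16² = 8.41 mA, giving V_SD = V_DD − I_D R_D = 5.09 − 8.41 × 1.19 = -4.91 V.
But -4.91 V < V_ov = 2.16 V, so the device is actually in triode.
In triode I_D = k_p[V_ov V_SD − ½ V_SD²] and I_D = (V_DD − V_SD)/R_D. Equating: 2.14 V_SD² − 10.26 V_SD + 5.09 = 0, giving V_SD = 0.562 V (the root below V_ov).
I_D = (5.09 − 0.562) / 1.19 = 3.8 mA.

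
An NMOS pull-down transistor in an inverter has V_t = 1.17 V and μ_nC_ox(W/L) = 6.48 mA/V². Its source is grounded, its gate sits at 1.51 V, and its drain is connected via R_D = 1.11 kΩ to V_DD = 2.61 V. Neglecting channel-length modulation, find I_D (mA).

V_GS = V_G = 1.51 V, so V_ov = 1.51 − 1.17 = 0.34 V.
Assume saturation: I_D = ½ k_n V_ov² = 0.5 × 6.48 × 0.34² = 0.375 mA, giving V_DS = V_DD − I_D R_D = 2.61 − 0.375 × 1.11 = 2.19 V.
V_DS = 2.19 V ≥ V_ov = 0.34 V, confirming saturation.

I_D = 0.375 mA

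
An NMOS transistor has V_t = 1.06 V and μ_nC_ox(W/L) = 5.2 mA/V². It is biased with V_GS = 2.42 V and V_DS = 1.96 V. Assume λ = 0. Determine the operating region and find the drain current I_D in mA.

V_ov = V_GS − V_t = 2.42 − 1.06 = 1.36 V.
Since V_DS = 1.96 V ≥ V_ov = 1.36 V, the device is in saturation.
I_D = ½ k_n V_ov² = 0.5 × 5.2 × 1.36² = 4.81 mA.

Saturation; I_D = 4.81 mA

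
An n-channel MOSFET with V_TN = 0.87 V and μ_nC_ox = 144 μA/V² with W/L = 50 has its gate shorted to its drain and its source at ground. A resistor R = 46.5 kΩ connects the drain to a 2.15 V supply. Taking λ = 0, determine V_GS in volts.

With gate tied to drain, V_GS = V_DS ≥ V_GS − V_TN, so the device is in saturation.
k_n = μ_nC_ox · (W/L) = 7.2 mA/V².
KCL at the drain: ½ k_n (V_GS − V_TN)² = (V_DD − V_GS)/R.
Let x = V_GS − 0.87. Then 167 x² + x − 1.28 = 0, giving x = 0.0845 V (positive root), so V_GS = 0.955 V.
I_D = (V_DD − V_GS)/R = (2.15 − 0.955) / 46.5 = 0.0257 mA.

V_GS = 0.955 V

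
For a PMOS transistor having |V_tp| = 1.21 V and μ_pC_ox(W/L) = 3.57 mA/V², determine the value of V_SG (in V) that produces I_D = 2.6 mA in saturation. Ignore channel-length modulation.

In saturation I_D = ½ k_p (V_SG − |V_tp|)², so V_SG − |V_tp| = √(2 I_D / k_p) = √(2 × 2.6 / 3.57) = 1.21 V.
V_SG = 1.21 + 1.21 = 2.42 V.

V_SG = 2.42 V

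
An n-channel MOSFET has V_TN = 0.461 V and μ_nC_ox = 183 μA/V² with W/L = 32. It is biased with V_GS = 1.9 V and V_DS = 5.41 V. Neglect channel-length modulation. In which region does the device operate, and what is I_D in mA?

Saturation; I_D = 6.06 mA

k_n = μ_nC_ox · (W/L) = 5.856 mA/V².
V_ov = V_GS − V_TN = 1.9 − 0.461 = 1.44 V.
Since V_DS = 5.41 V ≥ V_ov = 1.44 V, the device is in saturation.
I_D = ½ k_n V_ov² = 0.5 × 5.856 × 1.44² = 6.06 mA.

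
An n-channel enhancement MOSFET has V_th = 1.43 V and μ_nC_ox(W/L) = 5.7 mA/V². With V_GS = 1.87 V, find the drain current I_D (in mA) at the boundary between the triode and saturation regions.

At the boundary V_DS = V_ov = V_GS − V_th = 1.87 − 1.43 = 0.44 V.
I_D = ½ k_n V_ov² = 0.5 × 5.7 × 0.44² = 0.552 mA.

I_D = 0.552 mA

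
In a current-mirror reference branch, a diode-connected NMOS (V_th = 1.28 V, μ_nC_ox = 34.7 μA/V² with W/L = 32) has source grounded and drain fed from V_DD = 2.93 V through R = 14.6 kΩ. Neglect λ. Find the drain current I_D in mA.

I_D = 0.0860 mA

With gate tied to drain, V_GS = V_DS ≥ V_GS − V_th, so the device is in saturation.
k_n = μ_nC_ox · (W/L) = 1.11 mA/V².
KCL at the drain: ½ k_n (V_GS − V_th)² = (V_DD − V_GS)/R.
Let x = V_GS − 1.28. Then 8.11 x² + x − 1.65 = 0, giving x = 0.394 V (positive root), so V_GS = 1.67 V.
I_D = (V_DD − V_GS)/R = (2.93 − 1.67) / 14.6 = 0.086 mA.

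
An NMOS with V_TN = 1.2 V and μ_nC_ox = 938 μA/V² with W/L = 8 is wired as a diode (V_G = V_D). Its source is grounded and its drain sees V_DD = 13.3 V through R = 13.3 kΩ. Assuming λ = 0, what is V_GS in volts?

V_GS = 1.68 V

With gate tied to drain, V_GS = V_DS ≥ V_GS − V_TN, so the device is in saturation.
k_n = μ_nC_ox · (W/L) = 7.504 mA/V².
KCL at the drain: ½ k_n (V_GS − V_TN)² = (V_DD − V_GS)/R.
Let x = V_GS − 1.2. Then 49.9 x² + x − 12.1 = 0, giving x = 0.483 V (positive root), so V_GS = 1.68 V.
I_D = (V_DD − V_GS)/R = (13.3 − 1.68) / 13.3 = 0.873 mA.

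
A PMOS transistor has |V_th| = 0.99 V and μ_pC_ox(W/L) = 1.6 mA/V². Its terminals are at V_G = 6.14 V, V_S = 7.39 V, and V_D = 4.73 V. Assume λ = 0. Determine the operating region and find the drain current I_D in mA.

V_SG = V_S − V_G = 7.39 − 6.14 = 1.25 V; V_SD = V_S − V_D = 7.39 − 4.73 = 2.66 V.
V_ov = V_SG − |V_th| = 1.25 − 0.99 = 0.26 V.
Since V_SD = 2.66 V ≥ V_ov = 0.26 V, the device is in saturation.
I_D = ½ k_p V_ov² = 0.5 × 1.6 × 0.26² = 0.0541 mA.

Saturation; I_D = 0.0541 mA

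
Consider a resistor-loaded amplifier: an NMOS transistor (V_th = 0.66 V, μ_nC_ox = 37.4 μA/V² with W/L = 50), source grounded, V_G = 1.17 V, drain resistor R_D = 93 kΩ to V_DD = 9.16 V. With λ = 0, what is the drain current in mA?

V_GS = V_G = 1.17 V, so V_ov = 1.17 − 0.66 = 0.51 V.
k_n = μ_nC_ox · (W/L) = 1.87 mA/V².
Assume saturation: I_D = ½ k_n V_ov² = 0.5 × 1.87 × 0.51² = 0.243 mA, giving V_DS = V_DD − I_D R_D = 9.16 − 0.243 × 93 = -13.5 V.
But -13.5 V < V_ov = 0.51 V, so the device is actually in triode.
In triode I_D = k_n[V_ov V_DS − ½ V_DS²] and I_D = (V_DD − V_DS)/R_D. Equating: 87 V_DS² − 89.69 V_DS + 9.16 = 0, giving V_DS = 0.115 V (the root below V_ov).
I_D = (9.16 − 0.115) / 93 = 0.0973 mA.

I_D = 0.0973 mA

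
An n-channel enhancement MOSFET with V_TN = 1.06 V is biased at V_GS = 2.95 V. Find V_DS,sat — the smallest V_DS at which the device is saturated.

The boundary between triode and saturation is V_DS = V_GS − V_TN = V_ov.
V_ov = 2.95 − 1.06 = 1.89 V.

V_DS,sat = 1.89 V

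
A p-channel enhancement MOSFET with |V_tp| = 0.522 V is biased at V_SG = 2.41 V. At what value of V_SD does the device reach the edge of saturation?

The boundary between triode and saturation is V_SD = V_SG − |V_tp| = V_ov.
V_ov = 2.41 − 0.522 = 1.89 V.

V_SD,sat = 1.89 V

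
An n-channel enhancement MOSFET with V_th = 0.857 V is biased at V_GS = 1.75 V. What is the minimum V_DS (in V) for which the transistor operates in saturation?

The boundary between triode and saturation is V_DS = V_GS − V_th = V_ov.
V_ov = 1.75 − 0.857 = 0.893 V.

V_DS,sat = 0.893 V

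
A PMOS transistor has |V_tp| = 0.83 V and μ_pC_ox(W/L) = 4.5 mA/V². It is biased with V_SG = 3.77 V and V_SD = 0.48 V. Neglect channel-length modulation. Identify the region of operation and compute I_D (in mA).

Triode; I_D = 5.83 mA

V_ov = V_SG − |V_tp| = 3.77 − 0.83 = 2.94 V.
Since V_SD = 0.48 V < V_ov = 2.94 V, the device is in the triode region.
I_D = k_p [V_ov · V_SD − ½ V_SD²] = 4.5 × [2.94 × 0.48 − 0.5 × 0.48²] = 5.83 mA.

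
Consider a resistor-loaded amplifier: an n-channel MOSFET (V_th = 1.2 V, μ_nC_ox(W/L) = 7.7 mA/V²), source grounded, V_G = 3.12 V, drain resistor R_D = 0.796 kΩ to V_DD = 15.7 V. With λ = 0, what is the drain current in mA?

V_GS = V_G = 3.12 V, so V_ov = 3.12 − 1.2 = 1.92 V.
Assume saturation: I_D = ½ k_n V_ov² = 0.5 × 7.7 × 1.92² = 14.2 mA, giving V_DS = V_DD − I_D R_D = 15.7 − 14.2 × 0.796 = 4.4 V.
V_DS = 4.4 V ≥ V_ov = 1.92 V, confirming saturation.

I_D = 14.2 mA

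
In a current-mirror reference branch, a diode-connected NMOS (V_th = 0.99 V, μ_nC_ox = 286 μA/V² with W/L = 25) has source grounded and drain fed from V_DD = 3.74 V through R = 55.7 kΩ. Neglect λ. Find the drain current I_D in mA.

With gate tied to drain, V_GS = V_DS ≥ V_GS − V_th, so the device is in saturation.
k_n = μ_nC_ox · (W/L) = 7.15 mA/V².
KCL at the drain: ½ k_n (V_GS − V_th)² = (V_DD − V_GS)/R.
Let x = V_GS − 0.99. Then 199 x² + x − 2.75 = 0, giving x = 0.115 V (positive root), so V_GS = 1.11 V.
I_D = (V_DD − V_GS)/R = (3.74 − 1.11) / 55.7 = 0.0473 mA.

I_D = 0.0473 mA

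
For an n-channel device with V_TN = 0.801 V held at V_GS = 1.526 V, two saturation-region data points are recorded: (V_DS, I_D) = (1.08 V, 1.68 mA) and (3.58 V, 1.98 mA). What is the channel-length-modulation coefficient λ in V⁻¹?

λ = 0.0774 V⁻¹

With V_GS fixed, I_D ∝ (1 + λ V_DS) in saturation, so I_D2/I_D1 = (1 + λ V_DS2)/(1 + λ V_DS1).
1.98/1.68 = 1.179 = (1 + 3.58 λ)/(1 + 1.08 λ).
Solving: λ (I_D1 V_DS2 − I_D2 V_DS1) = I_D2 − I_D1, so λ = (1.98 − 1.68) / (1.68 × 3.58 − 1.98 × 1.08) = 0.3 / 3.88 = 0.0774 V⁻¹.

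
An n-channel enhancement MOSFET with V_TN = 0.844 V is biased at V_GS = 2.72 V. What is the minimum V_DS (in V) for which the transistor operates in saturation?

The boundary between triode and saturation is V_DS = V_GS − V_TN = V_ov.
V_ov = 2.72 − 0.844 = 1.88 V.

V_DS,sat = 1.88 V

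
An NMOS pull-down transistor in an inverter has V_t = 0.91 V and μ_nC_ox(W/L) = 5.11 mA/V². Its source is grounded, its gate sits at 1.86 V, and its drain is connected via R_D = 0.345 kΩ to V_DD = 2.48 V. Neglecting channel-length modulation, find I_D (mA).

V_GS = V_G = 1.86 V, so V_ov = 1.86 − 0.91 = 0.95 V.
Assume saturation: I_D = ½ k_n V_ov² = 0.5 × 5.11 × 0.95² = 2.31 mA, giving V_DS = V_DD − I_D R_D = 2.48 − 2.31 × 0.345 = 1.68 V.
V_DS = 1.68 V ≥ V_ov = 0.95 V, confirming saturation.

I_D = 2.31 mA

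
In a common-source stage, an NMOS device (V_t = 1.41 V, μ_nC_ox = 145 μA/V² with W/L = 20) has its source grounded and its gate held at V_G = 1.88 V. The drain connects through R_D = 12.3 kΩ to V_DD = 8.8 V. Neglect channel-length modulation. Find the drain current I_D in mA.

V_GS = V_G = 1.88 V, so V_ov = 1.88 − 1.41 = 0.47 V.
k_n = μ_nC_ox · (W/L) = 2.9 mA/V².
Assume saturation: I_D = ½ k_n V_ov² = 0.5 × 2.9 × 0.47² = 0.32 mA, giving V_DS = V_DD − I_D R_D = 8.8 − 0.32 × 12.3 = 4.86 V.
V_DS = 4.86 V ≥ V_ov = 0.47 V, confirming saturation.

I_D = 0.320 mA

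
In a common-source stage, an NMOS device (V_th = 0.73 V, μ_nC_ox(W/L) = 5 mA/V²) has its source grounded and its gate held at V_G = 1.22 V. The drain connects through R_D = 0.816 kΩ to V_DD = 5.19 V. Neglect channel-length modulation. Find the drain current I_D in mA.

V_GS = V_G = 1.22 V, so V_ov = 1.22 − 0.73 = 0.49 V.
Assume saturation: I_D = ½ k_n V_ov² = 0.5 × 5 × 0.49² = 0.6 mA, giving V_DS = V_DD − I_D R_D = 5.19 − 0.6 × 0.816 = 4.7 V.
V_DS = 4.7 V ≥ V_ov = 0.49 V, confirming saturation.

I_D = 0.600 mA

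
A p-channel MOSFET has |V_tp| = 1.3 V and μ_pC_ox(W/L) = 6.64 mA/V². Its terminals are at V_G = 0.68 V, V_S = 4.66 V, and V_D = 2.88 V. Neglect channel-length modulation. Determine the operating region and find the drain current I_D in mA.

Triode; I_D = 21.2 mA

V_SG = V_S − V_G = 4.66 − 0.68 = 3.98 V; V_SD = V_S − V_D = 4.66 − 2.88 = 1.78 V.
V_ov = V_SG − |V_tp| = 3.98 − 1.3 = 2.68 V.
Since V_SD = 1.78 V < V_ov = 2.68 V, the device is in the triode region.
I_D = k_p [V_ov · V_SD − ½ V_SD²] = 6.64 × [2.68 × 1.78 − 0.5 × 1.78²] = 21.2 mA.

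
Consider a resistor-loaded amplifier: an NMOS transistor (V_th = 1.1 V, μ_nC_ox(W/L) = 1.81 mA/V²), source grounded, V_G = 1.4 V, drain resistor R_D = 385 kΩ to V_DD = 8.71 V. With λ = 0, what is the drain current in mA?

V_GS = V_G = 1.4 V, so V_ov = 1.4 − 1.1 = 0.3 V.
Assume saturation: I_D = ½ k_n V_ov² = 0.5 × 1.81 × 0.3² = 0.0814 mA, giving V_DS = V_DD − I_D R_D = 8.71 − 0.0814 × 385 = -22.6 V.
But -22.6 V < V_ov = 0.3 V, so the device is actually in triode.
In triode I_D = k_n[V_ov V_DS − ½ V_DS²] and I_D = (V_DD − V_DS)/R_D. Equating: 348 V_DS² − 210.1 V_DS + 8.71 = 0, giving V_DS = 0.0448 V (the root below V_ov).
I_D = (8.71 − 0.0448) / 385 = 0.0225 mA.

I_D = 0.0225 mA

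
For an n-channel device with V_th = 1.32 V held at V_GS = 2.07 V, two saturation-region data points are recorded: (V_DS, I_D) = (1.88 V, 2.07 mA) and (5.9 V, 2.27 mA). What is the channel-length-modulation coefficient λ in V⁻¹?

λ = 0.0252 V⁻¹

With V_GS fixed, I_D ∝ (1 + λ V_DS) in saturation, so I_D2/I_D1 = (1 + λ V_DS2)/(1 + λ V_DS1).
2.27/2.07 = 1.097 = (1 + 5.9 λ)/(1 + 1.88 λ).
Solving: λ (I_D1 V_DS2 − I_D2 V_DS1) = I_D2 − I_D1, so λ = (2.27 − 2.07) / (2.07 × 5.9 − 2.27 × 1.88) = 0.2 / 7.95 = 0.0252 V⁻¹.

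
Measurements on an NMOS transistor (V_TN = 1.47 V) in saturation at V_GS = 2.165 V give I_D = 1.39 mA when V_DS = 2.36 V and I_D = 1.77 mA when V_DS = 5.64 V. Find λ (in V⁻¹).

With V_GS fixed, I_D ∝ (1 + λ V_DS) in saturation, so I_D2/I_D1 = (1 + λ V_DS2)/(1 + λ V_DS1).
1.77/1.39 = 1.273 = (1 + 5.64 λ)/(1 + 2.36 λ).
Solving: λ (I_D1 V_DS2 − I_D2 V_DS1) = I_D2 − I_D1, so λ = (1.77 − 1.39) / (1.39 × 5.64 − 1.77 × 2.36) = 0.38 / 3.66 = 0.104 V⁻¹.

λ = 0.104 V⁻¹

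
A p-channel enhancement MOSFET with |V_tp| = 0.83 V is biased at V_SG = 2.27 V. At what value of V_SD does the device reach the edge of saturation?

The boundary between triode and saturation is V_SD = V_SG − |V_tp| = V_ov.
V_ov = 2.27 − 0.83 = 1.44 V.

V_SD,sat = 1.44 V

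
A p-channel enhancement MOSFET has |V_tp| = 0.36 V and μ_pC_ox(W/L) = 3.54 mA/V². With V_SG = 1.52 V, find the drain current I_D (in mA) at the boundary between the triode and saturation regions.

I_D = 2.38 mA

At the boundary V_SD = V_ov = V_SG − |V_tp| = 1.52 − 0.36 = 1.16 V.
I_D = ½ k_p V_ov² = 0.5 × 3.54 × 1.16² = 2.38 mA.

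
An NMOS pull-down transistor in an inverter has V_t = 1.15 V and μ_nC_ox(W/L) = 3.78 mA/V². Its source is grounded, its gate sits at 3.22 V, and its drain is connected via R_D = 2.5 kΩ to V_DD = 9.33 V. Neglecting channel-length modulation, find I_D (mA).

V_GS = V_G = 3.22 V, so V_ov = 3.22 − 1.15 = 2.07 V.
Assume saturation: I_D = ½ k_n V_ov² = 0.5 × 3.78 × 2.07² = 8.1 mA, giving V_DS = V_DD − I_D R_D = 9.33 − 8.1 × 2.5 = -10.9 V.
But -10.9 V < V_ov = 2.07 V, so the device is actually in triode.
In triode I_D = k_n[V_ov V_DS − ½ V_DS²] and I_D = (V_DD − V_DS)/R_D. Equating: 4.72 V_DS² − 20.56 V_DS + 9.33 = 0, giving V_DS = 0.515 V (the root below V_ov).
I_D = (9.33 − 0.515) / 2.5 = 3.53 mA.

I_D = 3.53 mA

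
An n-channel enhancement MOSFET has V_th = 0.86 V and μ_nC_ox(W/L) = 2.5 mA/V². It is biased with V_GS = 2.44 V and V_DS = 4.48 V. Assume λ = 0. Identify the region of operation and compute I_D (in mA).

V_ov = V_GS − V_th = 2.44 − 0.86 = 1.58 V.
Since V_DS = 4.48 V ≥ V_ov = 1.58 V, the device is in saturation.
I_D = ½ k_n V_ov² = 0.5 × 2.5 × 1.58² = 3.12 mA.

Saturation; I_D = 3.12 mA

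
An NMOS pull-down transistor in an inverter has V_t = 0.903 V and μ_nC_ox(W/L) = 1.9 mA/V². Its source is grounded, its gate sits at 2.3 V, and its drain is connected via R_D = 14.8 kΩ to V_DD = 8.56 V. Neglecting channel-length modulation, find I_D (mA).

V_GS = V_G = 2.3 V, so V_ov = 2.3 − 0.903 = 1.4 V.
Assume saturation: I_D = ½ k_n V_ov² = 0.5 × 1.9 × 1.4² = 1.85 mA, giving V_DS = V_DD − I_D R_D = 8.56 − 1.85 × 14.8 = -18.9 V.
But -18.9 V < V_ov = 1.4 V, so the device is actually in triode.
In triode I_D = k_n[V_ov V_DS − ½ V_DS²] and I_D = (V_DD − V_DS)/R_D. Equating: 14.1 V_DS² − 40.28 V_DS + 8.56 = 0, giving V_DS = 0.231 V (the root below V_ov).
I_D = (8.56 − 0.231) / 14.8 = 0.563 mA.

I_D = 0.563 mA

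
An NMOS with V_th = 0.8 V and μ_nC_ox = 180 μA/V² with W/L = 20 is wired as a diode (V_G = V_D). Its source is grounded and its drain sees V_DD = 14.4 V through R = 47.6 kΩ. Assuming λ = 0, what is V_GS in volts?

V_GS = 1.19 V

With gate tied to drain, V_GS = V_DS ≥ V_GS − V_th, so the device is in saturation.
k_n = μ_nC_ox · (W/L) = 3.6 mA/V².
KCL at the drain: ½ k_n (V_GS − V_th)² = (V_DD − V_GS)/R.
Let x = V_GS − 0.8. Then 85.7 x² + x − 13.6 = 0, giving x = 0.393 V (positive root), so V_GS = 1.19 V.
I_D = (V_DD − V_GS)/R = (14.4 − 1.19) / 47.6 = 0.277 mA.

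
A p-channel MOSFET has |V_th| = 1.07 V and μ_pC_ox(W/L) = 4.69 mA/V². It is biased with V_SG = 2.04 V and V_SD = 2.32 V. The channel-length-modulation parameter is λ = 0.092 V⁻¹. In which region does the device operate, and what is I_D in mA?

V_ov = V_SG − |V_th| = 2.04 − 1.07 = 0.97 V.
Since V_SD = 2.32 V ≥ V_ov = 0.97 V, the device is in saturation.
I_D = ½ k_p V_ov² (1 + λ V_SD) = 0.5 × 4.69 × 0.97² × (1 + 0.092 × 2.32) = 2.68 mA.

Saturation; I_D = 2.68 mA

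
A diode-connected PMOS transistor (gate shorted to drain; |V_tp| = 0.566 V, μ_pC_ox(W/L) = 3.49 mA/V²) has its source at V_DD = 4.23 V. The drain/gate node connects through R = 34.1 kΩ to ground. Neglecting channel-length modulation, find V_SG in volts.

With gate tied to drain, V_SG = V_SD ≥ V_SG − |V_tp|, so the device is in saturation.
KCL at the drain: ½ k_p (V_SG − |V_tp|)² = (V_DD − V_SG)/R.
Let x = V_SG − 0.566. Then 59.5 x² + x − 3.664 = 0, giving x = 0.24 V (positive root), so V_SG = 0.806 V.
I_D = (V_DD − V_SG)/R = (4.23 − 0.806) / 34.1 = 0.1 mA.

V_SG = 0.806 V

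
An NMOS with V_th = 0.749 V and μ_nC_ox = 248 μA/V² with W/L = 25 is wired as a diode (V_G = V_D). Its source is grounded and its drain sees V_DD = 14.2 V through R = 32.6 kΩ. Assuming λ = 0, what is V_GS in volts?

With gate tied to drain, V_GS = V_DS ≥ V_GS − V_th, so the device is in saturation.
k_n = μ_nC_ox · (W/L) = 6.2 mA/V².
KCL at the drain: ½ k_n (V_GS − V_th)² = (V_DD − V_GS)/R.
Let x = V_GS − 0.749. Then 101 x² + x − 13.45 = 0, giving x = 0.36 V (positive root), so V_GS = 1.11 V.
I_D = (V_DD − V_GS)/R = (14.2 − 1.11) / 32.6 = 0.402 mA.

V_GS = 1.11 V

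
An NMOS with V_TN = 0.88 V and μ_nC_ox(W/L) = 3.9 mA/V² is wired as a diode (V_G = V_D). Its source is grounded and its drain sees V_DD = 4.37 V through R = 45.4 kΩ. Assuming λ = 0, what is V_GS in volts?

With gate tied to drain, V_GS = V_DS ≥ V_GS − V_TN, so the device is in saturation.
KCL at the drain: ½ k_n (V_GS − V_TN)² = (V_DD − V_GS)/R.
Let x = V_GS − 0.88. Then 88.5 x² + x − 3.49 = 0, giving x = 0.193 V (positive root), so V_GS = 1.07 V.
I_D = (V_DD − V_GS)/R = (4.37 − 1.07) / 45.4 = 0.0726 mA.

V_GS = 1.07 V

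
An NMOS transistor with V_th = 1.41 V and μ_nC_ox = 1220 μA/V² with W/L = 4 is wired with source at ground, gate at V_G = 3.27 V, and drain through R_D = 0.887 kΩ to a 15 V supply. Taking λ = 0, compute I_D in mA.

I_D = 8.44 mA

V_GS = V_G = 3.27 V, so V_ov = 3.27 − 1.41 = 1.86 V.
k_n = μ_nC_ox · (W/L) = 4.88 mA/V².
Assume saturation: I_D = ½ k_n V_ov² = 0.5 × 4.88 × 1.86² = 8.44 mA, giving V_DS = V_DD − I_D R_D = 15 − 8.44 × 0.887 = 7.51 V.
V_DS = 7.51 V ≥ V_ov = 1.86 V, confirming saturation.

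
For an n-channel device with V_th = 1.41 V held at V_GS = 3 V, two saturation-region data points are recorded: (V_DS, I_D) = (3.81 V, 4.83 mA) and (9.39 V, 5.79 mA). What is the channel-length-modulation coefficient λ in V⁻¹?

With V_GS fixed, I_D ∝ (1 + λ V_DS) in saturation, so I_D2/I_D1 = (1 + λ V_DS2)/(1 + λ V_DS1).
5.79/4.83 = 1.199 = (1 + 9.39 λ)/(1 + 3.81 λ).
Solving: λ (I_D1 V_DS2 − I_D2 V_DS1) = I_D2 − I_D1, so λ = (5.79 − 4.83) / (4.83 × 9.39 − 5.79 × 3.81) = 0.96 / 23.3 = 0.0412 V⁻¹.

λ = 0.0412 V⁻¹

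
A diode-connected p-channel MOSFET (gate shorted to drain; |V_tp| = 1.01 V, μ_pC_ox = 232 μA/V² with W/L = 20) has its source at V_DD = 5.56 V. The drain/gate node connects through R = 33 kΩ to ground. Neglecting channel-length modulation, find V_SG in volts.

V_SG = 1.25 V

With gate tied to drain, V_SG = V_SD ≥ V_SG − |V_tp|, so the device is in saturation.
k_p = μ_pC_ox · (W/L) = 4.64 mA/V².
KCL at the drain: ½ k_p (V_SG − |V_tp|)² = (V_DD − V_SG)/R.
Let x = V_SG − 1.01. Then 76.6 x² + x − 4.55 = 0, giving x = 0.237 V (positive root), so V_SG = 1.25 V.
I_D = (V_DD − V_SG)/R = (5.56 − 1.25) / 33 = 0.131 mA.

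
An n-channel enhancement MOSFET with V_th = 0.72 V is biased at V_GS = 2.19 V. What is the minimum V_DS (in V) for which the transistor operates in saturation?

V_DS,sat = 1.47 V

The boundary between triode and saturation is V_DS = V_GS − V_th = V_ov.
V_ov = 2.19 − 0.72 = 1.47 V.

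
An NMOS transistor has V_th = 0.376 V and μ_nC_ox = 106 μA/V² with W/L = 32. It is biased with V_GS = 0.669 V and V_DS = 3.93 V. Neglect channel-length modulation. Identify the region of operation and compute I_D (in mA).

Saturation; I_D = 0.146 mA

k_n = μ_nC_ox · (W/L) = 3.392 mA/V².
V_ov = V_GS − V_th = 0.669 − 0.376 = 0.293 V.
Since V_DS = 3.93 V ≥ V_ov = 0.293 V, the device is in saturation.
I_D = ½ k_n V_ov² = 0.5 × 3.392 × 0.293² = 0.146 mA.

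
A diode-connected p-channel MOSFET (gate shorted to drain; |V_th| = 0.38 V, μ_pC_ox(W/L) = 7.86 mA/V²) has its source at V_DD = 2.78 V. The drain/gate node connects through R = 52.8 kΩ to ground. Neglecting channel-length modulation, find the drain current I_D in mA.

I_D = 0.0435 mA

With gate tied to drain, V_SG = V_SD ≥ V_SG − |V_th|, so the device is in saturation.
KCL at the drain: ½ k_p (V_SG − |V_th|)² = (V_DD − V_SG)/R.
Let x = V_SG − 0.38. Then 208 x² + x − 2.4 = 0, giving x = 0.105 V (positive root), so V_SG = 0.485 V.
I_D = (V_DD − V_SG)/R = (2.78 − 0.485) / 52.8 = 0.0435 mA.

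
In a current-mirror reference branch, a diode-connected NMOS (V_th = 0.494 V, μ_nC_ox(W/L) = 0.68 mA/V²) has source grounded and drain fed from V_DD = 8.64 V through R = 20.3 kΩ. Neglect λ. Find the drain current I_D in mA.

I_D = 0.351 mA

With gate tied to drain, V_GS = V_DS ≥ V_GS − V_th, so the device is in saturation.
KCL at the drain: ½ k_n (V_GS − V_th)² = (V_DD − V_GS)/R.
Let x = V_GS − 0.494. Then 6.9 x² + x − 8.146 = 0, giving x = 1.02 V (positive root), so V_GS = 1.51 V.
I_D = (V_DD − V_GS)/R = (8.64 − 1.51) / 20.3 = 0.351 mA.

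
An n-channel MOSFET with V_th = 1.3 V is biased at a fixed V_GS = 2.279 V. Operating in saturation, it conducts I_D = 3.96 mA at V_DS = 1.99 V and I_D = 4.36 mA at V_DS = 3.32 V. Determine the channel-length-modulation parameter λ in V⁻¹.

λ = 0.0895 V⁻¹

With V_GS fixed, I_D ∝ (1 + λ V_DS) in saturation, so I_D2/I_D1 = (1 + λ V_DS2)/(1 + λ V_DS1).
4.36/3.96 = 1.101 = (1 + 3.32 λ)/(1 + 1.99 λ).
Solving: λ (I_D1 V_DS2 − I_D2 V_DS1) = I_D2 − I_D1, so λ = (4.36 − 3.96) / (3.96 × 3.32 − 4.36 × 1.99) = 0.4 / 4.47 = 0.0895 V⁻¹.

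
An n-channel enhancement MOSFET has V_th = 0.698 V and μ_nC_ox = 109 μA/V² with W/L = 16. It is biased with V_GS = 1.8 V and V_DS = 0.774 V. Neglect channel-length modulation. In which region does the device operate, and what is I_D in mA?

Triode; I_D = 0.965 mA

k_n = μ_nC_ox · (W/L) = 1.744 mA/V².
V_ov = V_GS − V_th = 1.8 − 0.698 = 1.1 V.
Since V_DS = 0.774 V < V_ov = 1.1 V, the device is in the triode region.
I_D = k_n [V_ov · V_DS − ½ V_DS²] = 1.744 × [1.1 × 0.774 − 0.5 × 0.774²] = 0.965 mA.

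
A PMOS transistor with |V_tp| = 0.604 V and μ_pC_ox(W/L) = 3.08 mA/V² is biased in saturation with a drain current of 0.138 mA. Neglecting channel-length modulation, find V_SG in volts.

V_SG = 0.903 V

In saturation I_D = ½ k_p (V_SG − |V_tp|)², so V_SG − |V_tp| = √(2 I_D / k_p) = √(2 × 0.138 / 3.08) = 0.299 V.
V_SG = 0.604 + 0.299 = 0.903 V.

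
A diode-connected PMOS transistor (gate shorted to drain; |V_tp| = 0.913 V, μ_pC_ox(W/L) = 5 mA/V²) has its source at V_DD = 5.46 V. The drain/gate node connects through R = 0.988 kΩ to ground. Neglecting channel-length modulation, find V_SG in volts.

V_SG = 2.08 V

With gate tied to drain, V_SG = V_SD ≥ V_SG − |V_tp|, so the device is in saturation.
KCL at the drain: ½ k_p (V_SG − |V_tp|)² = (V_DD − V_SG)/R.
Let x = V_SG − 0.913. Then 2.47 x² + x − 4.547 = 0, giving x = 1.17 V (positive root), so V_SG = 2.08 V.
I_D = (V_DD − V_SG)/R = (5.46 − 2.08) / 0.988 = 3.42 mA.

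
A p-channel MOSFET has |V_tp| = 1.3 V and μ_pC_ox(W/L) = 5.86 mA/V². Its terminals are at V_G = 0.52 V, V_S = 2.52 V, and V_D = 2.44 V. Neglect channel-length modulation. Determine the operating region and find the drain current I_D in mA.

V_SG = V_S − V_G = 2.52 − 0.52 = 2 V; V_SD = V_S − V_D = 2.52 − 2.44 = 0.08 V.
V_ov = V_SG − |V_tp| = 2 − 1.3 = 0.7 V.
Since V_SD = 0.08 V < V_ov = 0.7 V, the device is in the triode region.
I_D = k_p [V_ov · V_SD − ½ V_SD²] = 5.86 × [0.7 × 0.08 − 0.5 × 0.08²] = 0.309 mA.

Triode; I_D = 0.309 mA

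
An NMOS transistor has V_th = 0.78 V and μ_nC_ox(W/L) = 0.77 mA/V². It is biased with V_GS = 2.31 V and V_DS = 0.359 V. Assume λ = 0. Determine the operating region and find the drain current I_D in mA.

V_ov = V_GS − V_th = 2.31 − 0.78 = 1.53 V.
Since V_DS = 0.359 V < V_ov = 1.53 V, the device is in the triode region.
I_D = k_n [V_ov · V_DS − ½ V_DS²] = 0.77 × [1.53 × 0.359 − 0.5 × 0.359²] = 0.373 mA.

Triode; I_D = 0.373 mA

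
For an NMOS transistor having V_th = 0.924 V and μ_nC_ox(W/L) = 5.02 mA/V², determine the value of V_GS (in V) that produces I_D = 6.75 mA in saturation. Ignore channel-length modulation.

V_GS = 2.56 V

In saturation I_D = ½ k_n (V_GS − V_th)², so V_GS − V_th = √(2 I_D / k_n) = √(2 × 6.75 / 5.02) = 1.64 V.
V_GS = 0.924 + 1.64 = 2.56 V.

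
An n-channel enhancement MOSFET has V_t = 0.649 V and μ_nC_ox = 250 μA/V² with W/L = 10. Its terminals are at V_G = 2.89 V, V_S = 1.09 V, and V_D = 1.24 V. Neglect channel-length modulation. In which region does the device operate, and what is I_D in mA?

Triode; I_D = 0.403 mA

V_GS = V_G − V_S = 2.89 − 1.09 = 1.8 V; V_DS = V_D − V_S = 1.24 − 1.09 = 0.15 V.
k_n = μ_nC_ox · (W/L) = 2.5 mA/V².
V_ov = V_GS − V_t = 1.8 − 0.649 = 1.15 V.
Since V_DS = 0.15 V < V_ov = 1.15 V, the device is in the triode region.
I_D = k_n [V_ov · V_DS − ½ V_DS²] = 2.5 × [1.15 × 0.15 − 0.5 × 0.15²] = 0.403 mA.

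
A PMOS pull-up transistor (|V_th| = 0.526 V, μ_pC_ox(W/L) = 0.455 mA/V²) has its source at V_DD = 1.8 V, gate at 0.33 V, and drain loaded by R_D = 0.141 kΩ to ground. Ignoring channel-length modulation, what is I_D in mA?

I_D = 0.203 mA

V_SG = V_DD − V_G = 1.8 − 0.33 = 1.47 V, so V_ov = 1.47 − 0.526 = 0.944 V.
Assume saturation: I_D = ½ k_p V_ov² = 0.5 × 0.455 × 0.944² = 0.203 mA, giving V_SD = V_DD − I_D R_D = 1.8 − 0.203 × 0.141 = 1.77 V.
V_SD = 1.77 V ≥ V_ov = 0.944 V, confirming saturation.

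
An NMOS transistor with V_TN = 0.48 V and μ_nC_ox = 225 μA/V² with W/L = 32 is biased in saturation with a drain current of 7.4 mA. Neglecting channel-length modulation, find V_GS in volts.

V_GS = 1.91 V

k_n = μ_nC_ox · (W/L) = 7.2 mA/V².
In saturation I_D = ½ k_n (V_GS − V_TN)², so V_GS − V_TN = √(2 I_D / k_n) = √(2 × 7.4 / 7.2) = 1.43 V.
V_GS = 0.48 + 1.43 = 1.91 V.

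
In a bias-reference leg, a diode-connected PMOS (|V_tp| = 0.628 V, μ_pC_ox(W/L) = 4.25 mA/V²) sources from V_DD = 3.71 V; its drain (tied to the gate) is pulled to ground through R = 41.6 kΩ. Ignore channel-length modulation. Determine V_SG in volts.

V_SG = 0.809 V

With gate tied to drain, V_SG = V_SD ≥ V_SG − |V_tp|, so the device is in saturation.
KCL at the drain: ½ k_p (V_SG − |V_tp|)² = (V_DD − V_SG)/R.
Let x = V_SG − 0.628. Then 88.4 x² + x − 3.082 = 0, giving x = 0.181 V (positive root), so V_SG = 0.809 V.
I_D = (V_DD − V_SG)/R = (3.71 − 0.809) / 41.6 = 0.0697 mA.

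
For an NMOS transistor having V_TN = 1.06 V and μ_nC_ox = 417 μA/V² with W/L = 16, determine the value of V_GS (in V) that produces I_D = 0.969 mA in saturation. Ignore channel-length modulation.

V_GS = 1.60 V

k_n = μ_nC_ox · (W/L) = 6.672 mA/V².
In saturation I_D = ½ k_n (V_GS − V_TN)², so V_GS − V_TN = √(2 I_D / k_n) = √(2 × 0.969 / 6.672) = 0.539 V.
V_GS = 1.06 + 0.539 = 1.6 V.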